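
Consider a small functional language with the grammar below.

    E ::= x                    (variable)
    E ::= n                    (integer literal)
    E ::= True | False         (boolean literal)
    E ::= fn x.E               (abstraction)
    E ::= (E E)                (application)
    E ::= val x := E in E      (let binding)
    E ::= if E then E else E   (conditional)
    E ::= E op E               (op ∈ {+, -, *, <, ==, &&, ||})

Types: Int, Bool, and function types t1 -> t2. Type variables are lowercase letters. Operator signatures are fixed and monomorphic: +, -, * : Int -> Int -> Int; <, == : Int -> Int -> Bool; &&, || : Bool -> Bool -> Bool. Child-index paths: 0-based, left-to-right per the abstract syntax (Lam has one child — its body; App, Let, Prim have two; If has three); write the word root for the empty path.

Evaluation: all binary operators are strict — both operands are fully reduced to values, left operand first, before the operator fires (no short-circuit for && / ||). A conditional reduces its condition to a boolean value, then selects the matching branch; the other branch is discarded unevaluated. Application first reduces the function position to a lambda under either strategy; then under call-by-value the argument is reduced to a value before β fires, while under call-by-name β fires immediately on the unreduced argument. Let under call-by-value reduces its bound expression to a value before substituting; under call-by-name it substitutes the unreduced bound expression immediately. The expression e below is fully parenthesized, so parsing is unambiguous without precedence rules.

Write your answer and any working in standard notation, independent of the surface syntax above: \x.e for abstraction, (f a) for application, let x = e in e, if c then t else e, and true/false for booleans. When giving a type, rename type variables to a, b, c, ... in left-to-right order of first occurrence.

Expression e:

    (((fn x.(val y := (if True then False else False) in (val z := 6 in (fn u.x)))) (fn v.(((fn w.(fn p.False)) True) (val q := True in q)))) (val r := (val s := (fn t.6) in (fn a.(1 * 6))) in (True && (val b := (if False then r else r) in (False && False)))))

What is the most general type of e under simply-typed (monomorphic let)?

Answer: a -> Bool

Derivation:
  unify Bool ~ Bool
  unify Bool ~ Bool
let y : Bool
let z : Int
x : a
\u._ : b -> a
\x._ : a -> b -> a
\p._ : e -> Bool
\w._ : d -> e -> Bool
  unify d -> e -> Bool ~ Bool -> f
  unify d ~ Bool
  unify e -> Bool ~ f
_ _ : e -> Bool
let q : Bool
q : Bool
  unify e -> Bool ~ Bool -> g
  unify e ~ Bool
  unify Bool ~ g
_ _ : Bool
\v._ : c -> Bool
  unify a -> b -> a ~ (c -> Bool) -> h
  unify a ~ c -> Bool
  unify b -> c -> Bool ~ h
_ _ : b -> c -> Bool
\t._ : i -> Int
let s : i -> Int
  unify Int ~ Int
  unify Int ~ Int
\a._ : j -> Int
let r : j -> Int
  unify Bool ~ Bool
  unify Bool ~ Bool
r : j -> Int
r : j -> Int
  unify j -> Int ~ j -> Int
  unify j ~ j
  unify Int ~ Int
let b : j -> Int
  unify Bool ~ Bool
  unify Bool ~ Bool
  unify Bool ~ Bool
  unify b -> c -> Bool ~ Bool -> k
  unify b ~ Bool
  unify c -> Bool ~ k
_ _ : c -> Bool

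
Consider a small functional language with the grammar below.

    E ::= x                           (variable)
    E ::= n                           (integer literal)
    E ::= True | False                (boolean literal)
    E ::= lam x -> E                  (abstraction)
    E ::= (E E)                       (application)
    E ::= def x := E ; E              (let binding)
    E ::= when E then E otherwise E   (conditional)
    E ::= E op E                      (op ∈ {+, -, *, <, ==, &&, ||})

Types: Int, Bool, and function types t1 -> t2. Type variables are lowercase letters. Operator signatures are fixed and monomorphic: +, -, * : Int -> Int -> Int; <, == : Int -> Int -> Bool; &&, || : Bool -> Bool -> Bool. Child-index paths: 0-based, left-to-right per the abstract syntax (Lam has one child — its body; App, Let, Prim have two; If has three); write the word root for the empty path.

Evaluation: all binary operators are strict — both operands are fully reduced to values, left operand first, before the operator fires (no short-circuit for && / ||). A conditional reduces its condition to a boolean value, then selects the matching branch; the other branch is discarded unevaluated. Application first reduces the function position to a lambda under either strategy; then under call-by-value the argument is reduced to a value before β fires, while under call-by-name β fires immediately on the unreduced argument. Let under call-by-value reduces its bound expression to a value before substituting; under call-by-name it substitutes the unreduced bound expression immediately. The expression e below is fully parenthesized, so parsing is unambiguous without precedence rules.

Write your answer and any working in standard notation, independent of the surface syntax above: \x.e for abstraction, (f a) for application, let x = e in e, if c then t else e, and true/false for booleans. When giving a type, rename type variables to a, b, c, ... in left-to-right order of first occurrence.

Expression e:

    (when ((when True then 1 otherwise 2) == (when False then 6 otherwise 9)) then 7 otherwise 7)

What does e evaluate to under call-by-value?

Derivation:
step 0: (if ((if true then 1 else 2) == (if false then 6 else 9)) then 7 else 7)
step 1: [if@0.0] (if (1 == (if false then 6 else 9)) then 7 else 7)
step 2: [if@0.1] (if (1 == 9) then 7 else 7)
step 3: [delta@0] (if false then 7 else 7)
step 4: [if@root] 7

Answer: 7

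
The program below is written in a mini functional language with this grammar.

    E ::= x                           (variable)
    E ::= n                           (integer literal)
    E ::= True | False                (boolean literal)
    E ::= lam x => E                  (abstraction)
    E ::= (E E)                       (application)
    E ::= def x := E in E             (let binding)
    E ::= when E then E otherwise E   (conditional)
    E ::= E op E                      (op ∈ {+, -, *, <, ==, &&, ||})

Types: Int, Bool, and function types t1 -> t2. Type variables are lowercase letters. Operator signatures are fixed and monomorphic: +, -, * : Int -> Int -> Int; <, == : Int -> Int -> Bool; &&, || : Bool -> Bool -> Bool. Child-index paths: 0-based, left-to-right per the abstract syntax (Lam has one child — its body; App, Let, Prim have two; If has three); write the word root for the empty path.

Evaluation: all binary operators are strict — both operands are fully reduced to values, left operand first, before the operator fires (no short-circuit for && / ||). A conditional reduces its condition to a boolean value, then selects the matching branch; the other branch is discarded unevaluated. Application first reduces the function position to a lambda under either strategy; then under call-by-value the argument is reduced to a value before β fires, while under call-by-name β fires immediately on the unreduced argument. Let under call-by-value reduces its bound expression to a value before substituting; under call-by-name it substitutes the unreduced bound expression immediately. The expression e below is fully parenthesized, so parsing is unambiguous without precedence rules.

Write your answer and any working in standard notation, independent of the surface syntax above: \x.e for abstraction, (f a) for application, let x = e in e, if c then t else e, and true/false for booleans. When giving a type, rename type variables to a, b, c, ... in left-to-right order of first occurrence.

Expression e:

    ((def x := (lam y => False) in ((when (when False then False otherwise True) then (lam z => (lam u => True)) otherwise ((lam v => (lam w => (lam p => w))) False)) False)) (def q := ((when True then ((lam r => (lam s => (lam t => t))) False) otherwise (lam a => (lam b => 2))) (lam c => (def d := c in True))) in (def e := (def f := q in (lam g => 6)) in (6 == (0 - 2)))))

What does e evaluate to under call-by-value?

Answer: true

Derivation:
step 0: ((let x = (\y.false) in ((if (if false then false else true) then (\z.(\u.true)) else ((\v.(\w.(\p.w))) false)) false)) (let q = ((if true then ((\r.(\s.(\t.t))) false) else (\a.(\b.2))) (\c.(let d = c in true))) in (let e = (let f = q in (\g.6)) in (6 == (0 - 2)))))
step 1: [let@0] (((if (if false then false else true) then (\z.(\u.true)) else ((\v.(\w.(\p.w))) false)) false) (let q = ((if true then ((\r.(\s.(\t.t))) false) else (\a.(\b.2))) (\c.(let d = c in true))) in (let e = (let f = q in (\g.6)) in (6 == (0 - 2)))))
step 2: [if@0.0.0] (((if true then (\z.(\u.true)) else ((\v.(\w.(\p.w))) false)) false) (let q = ((if true then ((\r.(\s.(\t.t))) false) else (\a.(\b.2))) (\c.(let d = c in true))) in (let e = (let f = q in (\g.6)) in (6 == (0 - 2)))))
step 3: [if@0.0] (((\z.(\u.true)) false) (let q = ((if true then ((\r.(\s.(\t.t))) false) else (\a.(\b.2))) (\c.(let d = c in true))) in (let e = (let f = q in (\g.6)) in (6 == (0 - 2)))))
step 4: [beta@0] ((\u.true) (let q = ((if true then ((\r.(\s.(\t.t))) false) else (\a.(\b.2))) (\c.(let d = c in true))) in (let e = (let f = q in (\g.6)) in (6 == (0 - 2)))))
step 5: [if@1.0.0] ((\u.true) (let q = (((\r.(\s.(\t.t))) false) (\c.(let d = c in true))) in (let e = (let f = q in (\g.6)) in (6 == (0 - 2)))))
step 6: [beta@1.0.0] ((\u.true) (let q = ((\s.(\t.t)) (\c.(let d = c in true))) in (let e = (let f = q in (\g.6)) in (6 == (0 - 2)))))
step 7: [beta@1.0] ((\u.true) (let q = (\t.t) in (let e = (let f = q in (\g.6)) in (6 == (0 - 2)))))
step 8: [let@1] ((\u.true) (let e = (let f = (\t.t) in (\g.6)) in (6 == (0 - 2))))
step 9: [let@1.0] ((\u.true) (let e = (\g.6) in (6 == (0 - 2))))
step 10: [let@1] ((\u.true) (6 == (0 - 2)))
step 11: [delta@1.1] ((\u.true) (6 == -2))
step 12: [delta@1] ((\u.true) false)
step 13: [beta@root] true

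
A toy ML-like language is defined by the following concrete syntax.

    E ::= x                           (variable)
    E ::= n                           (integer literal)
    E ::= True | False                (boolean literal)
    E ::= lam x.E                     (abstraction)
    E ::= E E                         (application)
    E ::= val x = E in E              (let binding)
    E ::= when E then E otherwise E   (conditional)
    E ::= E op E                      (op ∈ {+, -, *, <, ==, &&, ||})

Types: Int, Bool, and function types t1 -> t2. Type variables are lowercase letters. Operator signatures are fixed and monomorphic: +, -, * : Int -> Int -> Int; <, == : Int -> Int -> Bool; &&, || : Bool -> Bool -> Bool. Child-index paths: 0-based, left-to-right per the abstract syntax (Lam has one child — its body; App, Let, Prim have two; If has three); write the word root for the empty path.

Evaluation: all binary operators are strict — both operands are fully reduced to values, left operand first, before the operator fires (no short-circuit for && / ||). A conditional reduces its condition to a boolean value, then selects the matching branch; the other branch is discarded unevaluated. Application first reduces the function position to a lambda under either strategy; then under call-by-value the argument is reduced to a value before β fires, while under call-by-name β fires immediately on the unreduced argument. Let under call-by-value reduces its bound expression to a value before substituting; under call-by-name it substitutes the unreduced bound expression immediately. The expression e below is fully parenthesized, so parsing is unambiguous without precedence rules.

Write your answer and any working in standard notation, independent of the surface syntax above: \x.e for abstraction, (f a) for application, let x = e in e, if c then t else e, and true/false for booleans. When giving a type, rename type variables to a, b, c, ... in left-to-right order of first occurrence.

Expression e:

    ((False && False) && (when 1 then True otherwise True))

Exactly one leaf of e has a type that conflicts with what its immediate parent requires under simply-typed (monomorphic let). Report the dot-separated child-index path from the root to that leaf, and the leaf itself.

Derivation:
  unify Bool ~ Bool
  unify Bool ~ Bool
  unify Bool ~ Bool
  unify Int ~ Bool
  FAIL: mismatch Int ~ Bool

Answer: 1.0 : 1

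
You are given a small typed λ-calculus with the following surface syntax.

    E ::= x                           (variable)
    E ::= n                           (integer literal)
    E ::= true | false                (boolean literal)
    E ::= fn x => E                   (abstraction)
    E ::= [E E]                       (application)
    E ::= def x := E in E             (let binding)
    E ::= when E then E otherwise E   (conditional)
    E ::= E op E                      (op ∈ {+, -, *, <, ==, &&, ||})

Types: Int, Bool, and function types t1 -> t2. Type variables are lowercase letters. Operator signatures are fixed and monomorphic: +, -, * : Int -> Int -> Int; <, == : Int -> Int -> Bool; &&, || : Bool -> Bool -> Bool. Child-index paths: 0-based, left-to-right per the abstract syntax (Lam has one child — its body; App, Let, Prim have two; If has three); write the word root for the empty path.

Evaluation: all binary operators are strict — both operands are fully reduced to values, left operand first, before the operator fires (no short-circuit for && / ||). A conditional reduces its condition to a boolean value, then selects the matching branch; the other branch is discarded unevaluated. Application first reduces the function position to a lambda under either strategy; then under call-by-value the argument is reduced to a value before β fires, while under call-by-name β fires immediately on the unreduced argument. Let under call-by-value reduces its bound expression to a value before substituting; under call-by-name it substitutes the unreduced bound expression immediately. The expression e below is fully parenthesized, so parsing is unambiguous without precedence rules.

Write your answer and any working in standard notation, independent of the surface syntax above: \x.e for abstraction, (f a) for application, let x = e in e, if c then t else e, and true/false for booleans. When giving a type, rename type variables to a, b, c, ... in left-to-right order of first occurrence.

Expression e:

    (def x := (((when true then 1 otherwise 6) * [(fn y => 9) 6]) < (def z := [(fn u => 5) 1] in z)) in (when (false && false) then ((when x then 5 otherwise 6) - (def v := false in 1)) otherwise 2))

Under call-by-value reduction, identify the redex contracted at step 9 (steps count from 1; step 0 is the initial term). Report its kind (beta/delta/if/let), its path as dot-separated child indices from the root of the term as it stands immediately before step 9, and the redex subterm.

Answer: if at root : (if false then ((if false then 5 else 6) - (let v = false in 1)) else 2)

Working:
step 0: (let x = (((if true then 1 else 6) * ((\y.9) 6)) < (let z = ((\u.5) 1) in z)) in (if (false && false) then ((if x then 5 else 6) - (let v = false in 1)) else 2))
step 1: [if@0.0.0] (let x = ((1 * ((\y.9) 6)) < (let z = ((\u.5) 1) in z)) in (if (false && false) then ((if x then 5 else 6) - (let v = false in 1)) else 2))
step 2: [beta@0.0.1] (let x = ((1 * 9) < (let z = ((\u.5) 1) in z)) in (if (false && false) then ((if x then 5 else 6) - (let v = false in 1)) else 2))
step 3: [delta@0.0] (let x = (9 < (let z = ((\u.5) 1) in z)) in (if (false && false) then ((if x then 5 else 6) - (let v = false in 1)) else 2))
step 4: [beta@0.1.0] (let x = (9 < (let z = 5 in z)) in (if (false && false) then ((if x then 5 else 6) - (let v = false in 1)) else 2))
step 5: [let@0.1] (let x = (9 < 5) in (if (false && false) then ((if x then 5 else 6) - (let v = false in 1)) else 2))
step 6: [delta@0] (let x = false in (if (false && false) then ((if x then 5 else 6) - (let v = false in 1)) else 2))
step 7: [let@root] (if (false && false) then ((if false then 5 else 6) - (let v = false in 1)) else 2)
step 8: [delta@0] (if false then ((if false then 5 else 6) - (let v = false in 1)) else 2)
step 9: [if@root] 2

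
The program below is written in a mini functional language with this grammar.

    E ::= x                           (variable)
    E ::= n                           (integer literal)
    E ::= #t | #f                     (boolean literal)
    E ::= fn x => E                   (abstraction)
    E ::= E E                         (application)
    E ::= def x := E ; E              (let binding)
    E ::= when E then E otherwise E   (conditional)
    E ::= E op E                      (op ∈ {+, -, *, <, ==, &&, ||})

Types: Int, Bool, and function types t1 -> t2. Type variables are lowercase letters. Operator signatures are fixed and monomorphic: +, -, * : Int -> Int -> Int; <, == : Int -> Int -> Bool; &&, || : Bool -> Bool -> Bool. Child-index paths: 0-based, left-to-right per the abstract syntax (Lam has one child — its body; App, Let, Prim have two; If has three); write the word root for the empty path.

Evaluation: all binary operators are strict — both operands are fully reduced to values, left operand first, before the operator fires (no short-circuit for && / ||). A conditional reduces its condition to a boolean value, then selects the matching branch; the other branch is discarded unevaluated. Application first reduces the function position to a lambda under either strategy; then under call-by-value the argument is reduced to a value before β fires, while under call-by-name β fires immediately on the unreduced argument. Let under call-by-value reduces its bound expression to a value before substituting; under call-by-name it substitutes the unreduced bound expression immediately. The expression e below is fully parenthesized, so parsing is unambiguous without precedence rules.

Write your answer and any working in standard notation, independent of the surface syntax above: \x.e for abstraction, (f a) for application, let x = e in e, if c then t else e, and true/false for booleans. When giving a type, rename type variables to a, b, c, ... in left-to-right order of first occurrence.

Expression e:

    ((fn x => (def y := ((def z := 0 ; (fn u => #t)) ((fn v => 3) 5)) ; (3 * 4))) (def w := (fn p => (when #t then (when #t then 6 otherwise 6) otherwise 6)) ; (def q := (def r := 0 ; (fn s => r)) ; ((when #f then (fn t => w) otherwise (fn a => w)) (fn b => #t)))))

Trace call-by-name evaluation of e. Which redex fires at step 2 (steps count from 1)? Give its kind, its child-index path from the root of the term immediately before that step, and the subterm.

Answer: let at root : (let y = ((let z = 0 in (\u.true)) ((\v.3) 5)) in (3 * 4))

Trace:
step 0: ((\x.(let y = ((let z = 0 in (\u.true)) ((\v.3) 5)) in (3 * 4))) (let w = (\p.(if true then (if true then 6 else 6) else 6)) in (let q = (let r = 0 in (\s.r)) in ((if false then (\t.w) else (\a.w)) (\b.true)))))
step 1: [beta@root] (let y = ((let z = 0 in (\u.true)) ((\v.3) 5)) in (3 * 4))
step 2: [let@root] (3 * 4)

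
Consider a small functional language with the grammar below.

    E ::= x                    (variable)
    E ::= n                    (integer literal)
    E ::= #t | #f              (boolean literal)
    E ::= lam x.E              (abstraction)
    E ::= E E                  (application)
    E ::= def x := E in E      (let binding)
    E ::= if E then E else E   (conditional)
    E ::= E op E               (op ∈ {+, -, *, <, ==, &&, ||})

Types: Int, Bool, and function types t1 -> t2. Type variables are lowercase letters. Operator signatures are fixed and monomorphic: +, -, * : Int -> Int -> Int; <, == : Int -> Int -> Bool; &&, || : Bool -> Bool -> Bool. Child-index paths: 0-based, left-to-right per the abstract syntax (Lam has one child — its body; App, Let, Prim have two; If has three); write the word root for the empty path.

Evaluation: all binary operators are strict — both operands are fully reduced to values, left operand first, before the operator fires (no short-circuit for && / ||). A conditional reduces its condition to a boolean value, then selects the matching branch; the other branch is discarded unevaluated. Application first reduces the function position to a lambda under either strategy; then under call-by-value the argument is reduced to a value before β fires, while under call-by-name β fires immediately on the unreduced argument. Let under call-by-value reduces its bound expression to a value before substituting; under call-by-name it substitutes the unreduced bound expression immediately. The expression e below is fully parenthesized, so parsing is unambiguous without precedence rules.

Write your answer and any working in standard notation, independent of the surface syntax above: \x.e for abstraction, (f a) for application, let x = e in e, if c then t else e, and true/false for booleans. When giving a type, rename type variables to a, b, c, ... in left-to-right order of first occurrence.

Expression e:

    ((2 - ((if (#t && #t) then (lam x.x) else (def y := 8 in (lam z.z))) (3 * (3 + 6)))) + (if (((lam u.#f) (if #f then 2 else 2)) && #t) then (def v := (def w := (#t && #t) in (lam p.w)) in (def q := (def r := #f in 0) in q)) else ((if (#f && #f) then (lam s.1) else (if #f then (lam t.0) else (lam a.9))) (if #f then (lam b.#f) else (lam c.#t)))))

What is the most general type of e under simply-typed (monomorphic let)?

Answer: Int

Derivation:
  unify Int ~ Int
  unify Bool ~ Bool
  unify Bool ~ Bool
  unify Bool ~ Bool
x : a
\x._ : a -> a
let y : Int
z : b
\z._ : b -> b
  unify a -> a ~ b -> b
  unify a ~ b
  unify b ~ b
  unify Int ~ Int
  unify Int ~ Int
  unify Int ~ Int
  unify Int ~ Int
  unify b -> b ~ Int -> c
  unify b ~ Int
  unify Int ~ c
_ _ : Int
  unify Int ~ Int
  unify Int ~ Int
\u._ : d -> Bool
  unify Bool ~ Bool
  unify Int ~ Int
  unify d -> Bool ~ Int -> e
  unify d ~ Int
  unify Bool ~ e
_ _ : Bool
  unify Bool ~ Bool
  unify Bool ~ Bool
  unify Bool ~ Bool
  unify Bool ~ Bool
  unify Bool ~ Bool
let w : Bool
w : Bool
\p._ : f -> Bool
let v : f -> Bool
let r : Bool
let q : Int
q : Int
  unify Bool ~ Bool
  unify Bool ~ Bool
  unify Bool ~ Bool
\s._ : g -> Int
  unify Bool ~ Bool
\t._ : h -> Int
\a._ : i -> Int
  unify h -> Int ~ i -> Int
  unify h ~ i
  unify Int ~ Int
  unify g -> Int ~ i -> Int
  unify g ~ i
  unify Int ~ Int
  unify Bool ~ Bool
\b._ : j -> Bool
\c._ : k -> Bool
  unify j -> Bool ~ k -> Bool
  unify j ~ k
  unify Bool ~ Bool
  unify i -> Int ~ (k -> Bool) -> l
  unify i ~ k -> Bool
  unify Int ~ l
_ _ : Int
  unify Int ~ Int
  unify Int ~ Int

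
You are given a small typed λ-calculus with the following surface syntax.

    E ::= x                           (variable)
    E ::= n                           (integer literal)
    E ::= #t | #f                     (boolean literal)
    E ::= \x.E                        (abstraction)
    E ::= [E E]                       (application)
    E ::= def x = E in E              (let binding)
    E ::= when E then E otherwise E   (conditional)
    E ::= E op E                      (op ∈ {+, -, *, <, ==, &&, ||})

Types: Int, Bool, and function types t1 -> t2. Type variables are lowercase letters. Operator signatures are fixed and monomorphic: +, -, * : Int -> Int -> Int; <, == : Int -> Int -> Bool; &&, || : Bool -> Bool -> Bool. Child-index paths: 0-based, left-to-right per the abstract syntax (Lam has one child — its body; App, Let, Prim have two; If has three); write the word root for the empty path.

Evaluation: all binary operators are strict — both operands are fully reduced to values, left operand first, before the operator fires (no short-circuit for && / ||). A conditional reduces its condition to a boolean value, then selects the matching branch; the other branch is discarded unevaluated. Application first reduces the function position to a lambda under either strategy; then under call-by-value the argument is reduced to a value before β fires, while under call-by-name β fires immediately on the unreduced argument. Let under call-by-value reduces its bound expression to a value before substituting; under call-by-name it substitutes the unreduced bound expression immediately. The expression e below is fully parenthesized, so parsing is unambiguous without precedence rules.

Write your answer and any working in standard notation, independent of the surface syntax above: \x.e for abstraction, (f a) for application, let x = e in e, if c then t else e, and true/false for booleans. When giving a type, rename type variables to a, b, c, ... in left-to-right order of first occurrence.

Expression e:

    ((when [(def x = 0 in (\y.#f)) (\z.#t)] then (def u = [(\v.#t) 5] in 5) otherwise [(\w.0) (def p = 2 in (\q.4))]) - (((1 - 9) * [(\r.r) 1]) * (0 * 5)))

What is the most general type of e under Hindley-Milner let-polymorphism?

Answer: Int

Trace:
let x : Int
\y._ : a -> Bool
\z._ : b -> Bool
  unify a -> Bool ~ (b -> Bool) -> c
  unify a ~ b -> Bool
  unify Bool ~ c
_ _ : Bool
  unify Bool ~ Bool
\v._ : d -> Bool
  unify d -> Bool ~ Int -> e
  unify d ~ Int
  unify Bool ~ e
_ _ : Bool
let u : Bool
\w._ : f -> Int
let p : Int
\q._ : g -> Int
  unify f -> Int ~ (g -> Int) -> h
  unify f ~ g -> Int
  unify Int ~ h
_ _ : Int
  unify Int ~ Int
  unify Int ~ Int
  unify Int ~ Int
  unify Int ~ Int
  unify Int ~ Int
r : i
\r._ : i -> i
  unify i -> i ~ Int -> j
  unify i ~ Int
  unify Int ~ j
_ _ : Int
  unify Int ~ Int
  unify Int ~ Int
  unify Int ~ Int
  unify Int ~ Int
  unify Int ~ Int
  unify Int ~ Int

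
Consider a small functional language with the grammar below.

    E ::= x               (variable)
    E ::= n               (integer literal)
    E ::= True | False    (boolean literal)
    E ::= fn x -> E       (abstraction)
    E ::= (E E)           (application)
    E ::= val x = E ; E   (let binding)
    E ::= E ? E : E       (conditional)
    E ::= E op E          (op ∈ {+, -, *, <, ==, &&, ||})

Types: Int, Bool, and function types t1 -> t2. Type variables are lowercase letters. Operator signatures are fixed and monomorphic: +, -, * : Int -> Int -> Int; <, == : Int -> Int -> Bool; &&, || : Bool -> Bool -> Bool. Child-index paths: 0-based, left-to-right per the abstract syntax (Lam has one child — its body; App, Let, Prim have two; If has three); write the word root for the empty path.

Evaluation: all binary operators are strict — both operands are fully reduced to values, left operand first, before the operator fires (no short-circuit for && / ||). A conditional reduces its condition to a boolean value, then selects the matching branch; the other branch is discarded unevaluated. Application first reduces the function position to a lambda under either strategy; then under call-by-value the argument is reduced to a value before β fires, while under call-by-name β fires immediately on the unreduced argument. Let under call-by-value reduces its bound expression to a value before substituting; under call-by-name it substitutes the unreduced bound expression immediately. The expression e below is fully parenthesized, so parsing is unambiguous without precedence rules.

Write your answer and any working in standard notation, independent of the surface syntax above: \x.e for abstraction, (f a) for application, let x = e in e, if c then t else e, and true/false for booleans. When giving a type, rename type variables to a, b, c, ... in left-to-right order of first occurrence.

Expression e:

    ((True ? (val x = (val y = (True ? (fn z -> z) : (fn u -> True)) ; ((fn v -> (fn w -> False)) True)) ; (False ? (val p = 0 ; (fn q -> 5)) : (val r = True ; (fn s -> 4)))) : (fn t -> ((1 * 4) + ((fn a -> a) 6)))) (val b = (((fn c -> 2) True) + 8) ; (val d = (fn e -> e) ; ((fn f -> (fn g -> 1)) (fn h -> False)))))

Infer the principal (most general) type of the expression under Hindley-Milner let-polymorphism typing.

Working:
  unify Bool ~ Bool
  unify Bool ~ Bool
z : a
\z._ : a -> a
\u._ : b -> Bool
  unify a -> a ~ b -> Bool
  unify a ~ b
  unify b ~ Bool
let y : Bool -> Bool
\w._ : d -> Bool
\v._ : c -> d -> Bool
  unify c -> d -> Bool ~ Bool -> e
  unify c ~ Bool
  unify d -> Bool ~ e
_ _ : d -> Bool
let x : forall. d -> Bool
  unify Bool ~ Bool
let p : Int
\q._ : f -> Int
let r : Bool
\s._ : g -> Int
  unify f -> Int ~ g -> Int
  unify f ~ g
  unify Int ~ Int
  unify Int ~ Int
  unify Int ~ Int
  unify Int ~ Int
a : i
\a._ : i -> i
  unify i -> i ~ Int -> j
  unify i ~ Int
  unify Int ~ j
_ _ : Int
  unify Int ~ Int
\t._ : h -> Int
  unify g -> Int ~ h -> Int
  unify g ~ h
  unify Int ~ Int
\c._ : k -> Int
  unify k -> Int ~ Bool -> l
  unify k ~ Bool
  unify Int ~ l
_ _ : Int
  unify Int ~ Int
  unify Int ~ Int
let b : Int
e : m
\e._ : m -> m
let d : forall. m -> m
\g._ : o -> Int
\f._ : n -> o -> Int
\h._ : p -> Bool
  unify n -> o -> Int ~ (p -> Bool) -> q
  unify n ~ p -> Bool
  unify o -> Int ~ q
_ _ : o -> Int
  unify h -> Int ~ (o -> Int) -> r
  unify h ~ o -> Int
  unify Int ~ r
_ _ : Int

Answer: Int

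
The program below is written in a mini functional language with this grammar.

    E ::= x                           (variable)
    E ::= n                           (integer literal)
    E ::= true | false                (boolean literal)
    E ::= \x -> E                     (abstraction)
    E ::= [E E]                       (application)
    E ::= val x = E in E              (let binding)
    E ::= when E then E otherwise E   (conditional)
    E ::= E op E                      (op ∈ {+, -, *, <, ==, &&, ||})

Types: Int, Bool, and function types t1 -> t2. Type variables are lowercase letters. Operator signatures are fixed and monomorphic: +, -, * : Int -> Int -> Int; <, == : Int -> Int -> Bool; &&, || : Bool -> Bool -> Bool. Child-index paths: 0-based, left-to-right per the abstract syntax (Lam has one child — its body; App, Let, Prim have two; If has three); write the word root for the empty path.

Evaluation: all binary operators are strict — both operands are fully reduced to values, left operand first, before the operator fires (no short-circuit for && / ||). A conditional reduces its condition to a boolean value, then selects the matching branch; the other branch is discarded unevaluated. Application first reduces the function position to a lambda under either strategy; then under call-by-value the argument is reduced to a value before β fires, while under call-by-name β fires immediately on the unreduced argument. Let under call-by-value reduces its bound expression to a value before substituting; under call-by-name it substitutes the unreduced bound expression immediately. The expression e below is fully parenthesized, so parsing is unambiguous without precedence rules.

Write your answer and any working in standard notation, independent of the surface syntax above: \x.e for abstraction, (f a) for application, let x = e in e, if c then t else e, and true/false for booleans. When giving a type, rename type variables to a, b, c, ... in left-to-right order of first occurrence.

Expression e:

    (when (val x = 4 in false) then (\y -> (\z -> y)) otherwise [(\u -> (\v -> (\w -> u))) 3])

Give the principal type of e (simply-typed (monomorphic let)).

Answer: Int -> a -> Int

Working:
let x : Int
  unify Bool ~ Bool
y : a
\z._ : b -> a
\y._ : a -> b -> a
u : c
\w._ : e -> c
\v._ : d -> e -> c
\u._ : c -> d -> e -> c
  unify c -> d -> e -> c ~ Int -> f
  unify c ~ Int
  unify d -> e -> Int ~ f
_ _ : d -> e -> Int
  unify a -> b -> a ~ d -> e -> Int
  unify a ~ d
  unify b -> d ~ e -> Int
  unify b ~ e
  unify d ~ Int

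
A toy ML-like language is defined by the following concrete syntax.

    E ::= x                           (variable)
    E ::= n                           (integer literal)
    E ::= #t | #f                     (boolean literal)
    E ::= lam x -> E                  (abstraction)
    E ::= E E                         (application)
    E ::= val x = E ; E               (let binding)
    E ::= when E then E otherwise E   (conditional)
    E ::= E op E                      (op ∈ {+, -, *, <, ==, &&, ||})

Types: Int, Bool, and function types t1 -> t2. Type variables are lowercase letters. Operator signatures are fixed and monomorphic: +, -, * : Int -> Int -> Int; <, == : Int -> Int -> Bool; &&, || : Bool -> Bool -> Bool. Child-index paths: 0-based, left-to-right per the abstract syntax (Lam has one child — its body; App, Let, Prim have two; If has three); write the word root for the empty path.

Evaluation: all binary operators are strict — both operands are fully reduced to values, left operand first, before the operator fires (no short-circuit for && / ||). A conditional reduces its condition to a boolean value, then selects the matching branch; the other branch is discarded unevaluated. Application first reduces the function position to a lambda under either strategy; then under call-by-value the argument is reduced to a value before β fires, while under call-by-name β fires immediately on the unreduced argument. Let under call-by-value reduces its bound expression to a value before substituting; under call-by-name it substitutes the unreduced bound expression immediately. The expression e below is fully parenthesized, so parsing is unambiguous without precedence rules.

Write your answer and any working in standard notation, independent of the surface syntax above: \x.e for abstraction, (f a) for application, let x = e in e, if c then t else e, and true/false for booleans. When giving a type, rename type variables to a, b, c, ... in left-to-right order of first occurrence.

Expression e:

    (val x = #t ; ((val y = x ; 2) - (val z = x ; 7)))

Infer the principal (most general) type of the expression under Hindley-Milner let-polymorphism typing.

Answer: Int

Trace:
let x : Bool
x : Bool
let y : Bool
  unify Int ~ Int
x : Bool
let z : Bool
  unify Int ~ Int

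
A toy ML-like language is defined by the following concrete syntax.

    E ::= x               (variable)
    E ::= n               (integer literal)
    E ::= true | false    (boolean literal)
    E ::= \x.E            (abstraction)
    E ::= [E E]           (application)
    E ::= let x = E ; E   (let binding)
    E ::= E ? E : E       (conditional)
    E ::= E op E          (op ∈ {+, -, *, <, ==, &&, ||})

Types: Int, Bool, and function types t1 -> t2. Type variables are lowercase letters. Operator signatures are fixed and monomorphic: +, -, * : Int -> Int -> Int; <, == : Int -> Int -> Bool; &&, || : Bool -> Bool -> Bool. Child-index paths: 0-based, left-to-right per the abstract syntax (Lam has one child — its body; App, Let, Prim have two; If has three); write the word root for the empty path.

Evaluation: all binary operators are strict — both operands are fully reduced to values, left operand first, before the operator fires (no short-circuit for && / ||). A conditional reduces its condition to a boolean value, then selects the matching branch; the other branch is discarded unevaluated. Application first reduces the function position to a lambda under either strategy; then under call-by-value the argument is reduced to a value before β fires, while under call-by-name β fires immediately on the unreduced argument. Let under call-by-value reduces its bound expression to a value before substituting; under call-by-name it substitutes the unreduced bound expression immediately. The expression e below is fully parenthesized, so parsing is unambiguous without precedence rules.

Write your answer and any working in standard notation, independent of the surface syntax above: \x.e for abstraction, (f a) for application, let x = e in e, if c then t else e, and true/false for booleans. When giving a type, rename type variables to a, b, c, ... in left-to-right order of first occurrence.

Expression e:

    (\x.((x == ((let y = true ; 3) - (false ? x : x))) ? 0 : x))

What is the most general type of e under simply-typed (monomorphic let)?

Answer: Int -> Int

Trace:
x : a
  unify a ~ Int
let y : Bool
  unify Int ~ Int
  unify Bool ~ Bool
x : Int
x : Int
  unify Int ~ Int
  unify Int ~ Int
  unify Int ~ Int
  unify Bool ~ Bool
x : Int
  unify Int ~ Int
\x._ : Int -> Int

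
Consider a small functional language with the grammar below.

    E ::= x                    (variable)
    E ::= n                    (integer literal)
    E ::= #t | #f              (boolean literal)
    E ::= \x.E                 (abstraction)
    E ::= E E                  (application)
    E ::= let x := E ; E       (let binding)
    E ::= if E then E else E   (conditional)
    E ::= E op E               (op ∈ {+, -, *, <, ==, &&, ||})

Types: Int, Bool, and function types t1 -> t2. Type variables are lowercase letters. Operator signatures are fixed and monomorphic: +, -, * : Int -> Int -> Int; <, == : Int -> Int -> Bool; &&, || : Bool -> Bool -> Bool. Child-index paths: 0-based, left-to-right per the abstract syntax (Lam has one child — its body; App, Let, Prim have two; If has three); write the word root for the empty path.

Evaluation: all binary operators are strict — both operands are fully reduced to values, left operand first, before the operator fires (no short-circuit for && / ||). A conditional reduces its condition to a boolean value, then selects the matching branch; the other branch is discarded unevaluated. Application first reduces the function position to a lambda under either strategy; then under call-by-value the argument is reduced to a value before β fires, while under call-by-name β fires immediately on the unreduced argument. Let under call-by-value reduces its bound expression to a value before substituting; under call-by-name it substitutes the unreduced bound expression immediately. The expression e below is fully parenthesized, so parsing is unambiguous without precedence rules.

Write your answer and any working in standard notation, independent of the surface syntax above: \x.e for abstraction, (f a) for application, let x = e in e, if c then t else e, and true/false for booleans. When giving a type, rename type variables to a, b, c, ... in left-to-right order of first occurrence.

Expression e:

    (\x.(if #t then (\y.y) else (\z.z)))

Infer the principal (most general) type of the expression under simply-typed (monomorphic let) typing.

Working:
  unify Bool ~ Bool
y : b
\y._ : b -> b
z : c
\z._ : c -> c
  unify b -> b ~ c -> c
  unify b ~ c
  unify c ~ c
\x._ : a -> c -> c

Answer: a -> b -> b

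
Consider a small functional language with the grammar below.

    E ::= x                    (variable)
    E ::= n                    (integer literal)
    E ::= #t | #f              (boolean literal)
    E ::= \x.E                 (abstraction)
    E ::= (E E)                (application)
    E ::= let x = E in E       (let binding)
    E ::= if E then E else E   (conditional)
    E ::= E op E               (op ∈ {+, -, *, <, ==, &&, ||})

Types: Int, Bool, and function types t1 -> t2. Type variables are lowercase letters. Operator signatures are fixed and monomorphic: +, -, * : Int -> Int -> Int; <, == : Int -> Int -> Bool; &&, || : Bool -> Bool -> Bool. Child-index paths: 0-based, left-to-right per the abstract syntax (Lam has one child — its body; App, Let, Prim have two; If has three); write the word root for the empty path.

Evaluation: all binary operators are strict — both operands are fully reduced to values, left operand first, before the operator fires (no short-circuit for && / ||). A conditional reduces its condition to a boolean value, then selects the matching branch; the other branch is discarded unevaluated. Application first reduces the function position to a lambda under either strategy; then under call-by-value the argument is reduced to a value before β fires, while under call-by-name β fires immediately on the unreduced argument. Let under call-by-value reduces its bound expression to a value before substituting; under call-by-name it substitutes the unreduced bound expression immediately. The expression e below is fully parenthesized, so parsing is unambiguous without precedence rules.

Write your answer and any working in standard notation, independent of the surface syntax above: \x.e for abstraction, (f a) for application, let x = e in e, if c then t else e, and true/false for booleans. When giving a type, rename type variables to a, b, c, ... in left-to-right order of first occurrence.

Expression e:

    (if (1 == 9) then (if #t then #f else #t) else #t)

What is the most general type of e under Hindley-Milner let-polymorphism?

Derivation:
  unify Int ~ Int
  unify Int ~ Int
  unify Bool ~ Bool
  unify Bool ~ Bool
  unify Bool ~ Bool
  unify Bool ~ Bool

Answer: Bool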